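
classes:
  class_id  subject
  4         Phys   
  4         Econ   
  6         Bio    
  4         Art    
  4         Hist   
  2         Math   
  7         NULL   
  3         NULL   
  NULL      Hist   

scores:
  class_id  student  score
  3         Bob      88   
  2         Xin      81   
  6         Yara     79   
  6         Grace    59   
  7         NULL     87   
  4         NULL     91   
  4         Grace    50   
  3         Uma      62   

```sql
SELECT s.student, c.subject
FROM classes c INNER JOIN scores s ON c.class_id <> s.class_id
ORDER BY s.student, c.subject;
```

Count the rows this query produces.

50

INNER JOIN keeps only pairs where the ON condition holds.
Matching on c.class_id <> s.class_id. A NULL in a compared column never satisfies the condition.
Matched pairs: 50.
Total: 50 rows.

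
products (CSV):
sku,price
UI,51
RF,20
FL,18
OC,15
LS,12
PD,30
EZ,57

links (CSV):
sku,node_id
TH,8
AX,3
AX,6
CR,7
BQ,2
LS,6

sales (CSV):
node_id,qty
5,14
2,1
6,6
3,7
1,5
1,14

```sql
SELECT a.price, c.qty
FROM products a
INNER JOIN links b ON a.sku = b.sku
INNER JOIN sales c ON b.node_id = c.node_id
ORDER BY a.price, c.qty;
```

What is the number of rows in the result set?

1

Evaluate left to right. First `products a INNER JOIN links b` on sku: 1 row(s).
Then INNER JOIN `sales c` on node_id: keep only rows whose b.node_id appears in c.
Result: 1 row(s).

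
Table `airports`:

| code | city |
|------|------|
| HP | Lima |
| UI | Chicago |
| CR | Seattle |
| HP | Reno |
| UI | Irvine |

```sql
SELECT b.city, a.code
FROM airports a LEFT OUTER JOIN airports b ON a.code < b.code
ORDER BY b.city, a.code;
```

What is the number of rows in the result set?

LEFT JOIN keeps every row from `airports a`; unmatched rows get NULL for `airports b`'s columns.
Matching on a.code < b.code.
- a row (code=HP): matches 2 b row(s) → 2 output row(s).
- a row (code=UI): no match → kept, b columns NULL.
- a row (code=CR): matches 4 b row(s) → 4 output row(s).
- a row (code=HP): matches 2 b row(s) → 2 output row(s).
- a row (code=UI): no match → kept, b columns NULL.
Total: 8 matched + 2 padded = 10 rows.

10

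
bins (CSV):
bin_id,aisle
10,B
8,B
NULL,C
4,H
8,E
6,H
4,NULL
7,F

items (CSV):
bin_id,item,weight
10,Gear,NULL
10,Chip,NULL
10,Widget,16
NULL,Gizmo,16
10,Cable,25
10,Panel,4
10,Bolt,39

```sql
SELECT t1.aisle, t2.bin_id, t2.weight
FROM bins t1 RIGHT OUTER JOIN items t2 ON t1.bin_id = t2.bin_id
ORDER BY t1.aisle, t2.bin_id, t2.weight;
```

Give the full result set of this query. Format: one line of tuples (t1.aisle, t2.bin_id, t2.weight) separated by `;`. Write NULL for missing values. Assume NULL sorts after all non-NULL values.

(B, 10, 4); (B, 10, 16); (B, 10, 25); (B, 10, 39); (B, 10, NULL); (B, 10, NULL); (NULL, NULL, 16)

RIGHT JOIN keeps every row from `items`; unmatched rows get NULL for `bins`'s columns.
Matching on t1.bin_id = t2.bin_id. A NULL in a compared column never satisfies the condition.
Matched pairs: 6; unmatched t2 rows kept: 1.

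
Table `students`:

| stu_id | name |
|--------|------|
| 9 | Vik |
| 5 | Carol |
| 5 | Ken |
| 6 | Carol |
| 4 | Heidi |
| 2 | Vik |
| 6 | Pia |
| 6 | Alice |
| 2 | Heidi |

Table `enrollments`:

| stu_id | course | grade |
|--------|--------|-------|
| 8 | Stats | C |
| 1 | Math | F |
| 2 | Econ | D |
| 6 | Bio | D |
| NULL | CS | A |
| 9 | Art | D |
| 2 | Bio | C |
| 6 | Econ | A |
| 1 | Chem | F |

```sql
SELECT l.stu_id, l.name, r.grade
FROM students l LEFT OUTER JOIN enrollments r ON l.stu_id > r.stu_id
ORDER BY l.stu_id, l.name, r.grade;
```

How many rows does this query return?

35

LEFT JOIN keeps every row from `students`; unmatched rows get NULL for `enrollments`'s columns.
Matching on l.stu_id > r.stu_id. A NULL in a compared column never satisfies the condition.
- l row (stu_id=9): matches 7 r row(s) → 7 output row(s).
- l row (stu_id=5): matches 4 r row(s) → 4 output row(s).
- l row (stu_id=5): matches 4 r row(s) → 4 output row(s).
- l row (stu_id=6): matches 4 r row(s) → 4 output row(s).
- l row (stu_id=4): matches 4 r row(s) → 4 output row(s).
- l row (stu_id=2): matches 2 r row(s) → 2 output row(s).
- l row (stu_id=6): matches 4 r row(s) → 4 output row(s).
- l row (stu_id=6): matches 4 r row(s) → 4 output row(s).
- l row (stu_id=2): matches 2 r row(s) → 2 output row(s).
Total: 35 rows.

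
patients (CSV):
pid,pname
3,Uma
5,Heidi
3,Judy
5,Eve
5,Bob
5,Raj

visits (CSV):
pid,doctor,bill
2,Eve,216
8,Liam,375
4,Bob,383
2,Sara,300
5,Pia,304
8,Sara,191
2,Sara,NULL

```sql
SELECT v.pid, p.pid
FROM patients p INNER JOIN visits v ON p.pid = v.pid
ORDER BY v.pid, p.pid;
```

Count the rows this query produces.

4

INNER JOIN keeps only pairs where the ON condition holds.
Matching on p.pid = v.pid.
- p (pid=3) has no partner → excluded.
- p (pid=5) pairs with 1 row(s) of v.
- p (pid=3) has no partner → excluded.
- p (pid=5) pairs with 1 row(s) of v.
- p (pid=5) pairs with 1 row(s) of v.
- p (pid=5) pairs with 1 row(s) of v.
Total: 4 rows.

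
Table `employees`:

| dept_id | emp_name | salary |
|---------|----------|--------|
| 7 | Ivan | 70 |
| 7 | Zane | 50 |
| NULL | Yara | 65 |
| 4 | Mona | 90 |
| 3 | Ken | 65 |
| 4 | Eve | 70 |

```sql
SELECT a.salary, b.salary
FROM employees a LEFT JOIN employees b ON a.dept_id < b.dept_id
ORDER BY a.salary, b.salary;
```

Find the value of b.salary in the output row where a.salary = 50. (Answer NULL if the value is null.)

NULL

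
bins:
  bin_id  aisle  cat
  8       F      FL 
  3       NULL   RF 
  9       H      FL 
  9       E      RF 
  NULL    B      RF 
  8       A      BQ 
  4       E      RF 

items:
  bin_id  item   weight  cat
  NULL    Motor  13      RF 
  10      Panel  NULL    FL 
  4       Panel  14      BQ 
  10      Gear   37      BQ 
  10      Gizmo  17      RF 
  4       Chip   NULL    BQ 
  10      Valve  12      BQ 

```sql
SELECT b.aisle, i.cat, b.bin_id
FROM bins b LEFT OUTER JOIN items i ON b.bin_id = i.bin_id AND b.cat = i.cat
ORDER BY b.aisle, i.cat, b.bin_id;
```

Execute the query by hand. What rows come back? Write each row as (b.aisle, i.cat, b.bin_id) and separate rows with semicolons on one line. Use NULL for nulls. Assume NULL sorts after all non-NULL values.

LEFT JOIN keeps every row from `bins`; unmatched rows get NULL for `items`'s columns.
Matching on b.bin_id = i.bin_id AND b.cat = i.cat. A NULL in a compared column never satisfies the condition.
Matched pairs: 0; unmatched b rows kept: 7.

(A, NULL, 8); (B, NULL, NULL); (E, NULL, 4); (E, NULL, 9); (F, NULL, 8); (H, NULL, 9); (NULL, NULL, 3)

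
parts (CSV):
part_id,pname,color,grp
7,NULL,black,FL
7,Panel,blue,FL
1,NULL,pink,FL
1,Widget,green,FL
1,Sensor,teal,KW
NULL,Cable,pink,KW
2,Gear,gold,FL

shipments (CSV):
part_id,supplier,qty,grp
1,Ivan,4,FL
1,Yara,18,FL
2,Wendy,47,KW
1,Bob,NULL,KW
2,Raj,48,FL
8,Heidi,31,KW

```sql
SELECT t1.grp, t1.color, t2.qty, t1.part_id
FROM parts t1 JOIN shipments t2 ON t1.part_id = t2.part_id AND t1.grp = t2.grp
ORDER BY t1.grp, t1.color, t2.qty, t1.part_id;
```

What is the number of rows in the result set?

INNER JOIN keeps only pairs where the ON condition holds.
Matching on t1.part_id = t2.part_id AND t1.grp = t2.grp. A NULL in a compared column never satisfies the condition.
Matched pairs: 6.
Total: 6 rows.

6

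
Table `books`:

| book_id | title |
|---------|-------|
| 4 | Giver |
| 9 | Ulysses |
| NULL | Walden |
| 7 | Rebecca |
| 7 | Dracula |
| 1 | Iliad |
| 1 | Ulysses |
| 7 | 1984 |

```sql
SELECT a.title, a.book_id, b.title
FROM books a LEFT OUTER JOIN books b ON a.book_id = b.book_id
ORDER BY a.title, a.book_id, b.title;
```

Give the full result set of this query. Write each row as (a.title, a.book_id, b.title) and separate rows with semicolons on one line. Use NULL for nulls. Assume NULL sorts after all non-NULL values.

LEFT JOIN keeps every row from `books a`; unmatched rows get NULL for `books b`'s columns.
Matching on a.book_id = b.book_id. A NULL in a compared column never satisfies the condition.
- book_id=4: 1 matching b row(s), so 1 row(s) emitted.
- book_id=9: 1 matching b row(s), so 1 row(s) emitted.
- book_id=NULL: no b row matches, row kept with b columns NULL.
- book_id=7: 3 matching b row(s), so 3 row(s) emitted.
- book_id=7: 3 matching b row(s), so 3 row(s) emitted.
- book_id=1: 2 matching b row(s), so 2 row(s) emitted.
- book_id=1: 2 matching b row(s), so 2 row(s) emitted.
- book_id=7: 3 matching b row(s), so 3 row(s) emitted.

(1984, 7, 1984); (1984, 7, Dracula); (1984, 7, Rebecca); (Dracula, 7, 1984); (Dracula, 7, Dracula); (Dracula, 7, Rebecca); (Giver, 4, Giver); (Iliad, 1, Iliad); (Iliad, 1, Ulysses); (Rebecca, 7, 1984); (Rebecca, 7, Dracula); (Rebecca, 7, Rebecca); (Ulysses, 1, Iliad); (Ulysses, 1, Ulysses); (Ulysses, 9, Ulysses); (Walden, NULL, NULL)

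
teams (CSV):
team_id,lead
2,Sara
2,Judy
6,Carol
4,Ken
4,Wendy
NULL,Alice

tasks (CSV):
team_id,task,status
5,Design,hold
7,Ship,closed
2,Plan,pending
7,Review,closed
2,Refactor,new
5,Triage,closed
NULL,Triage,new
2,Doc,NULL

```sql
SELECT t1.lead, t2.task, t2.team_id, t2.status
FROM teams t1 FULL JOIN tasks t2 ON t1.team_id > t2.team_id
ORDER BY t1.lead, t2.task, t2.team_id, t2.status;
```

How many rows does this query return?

FULL OUTER JOIN keeps every row from both sides; unmatched rows get NULL for the other side's columns.
Matching on t1.team_id > t2.team_id. A NULL in a compared column never satisfies the condition.
Matched pairs: 11; unmatched t1 rows kept: 3; unmatched t2 rows kept: 3.
Total: 11 matched + 6 padded = 17 rows.

17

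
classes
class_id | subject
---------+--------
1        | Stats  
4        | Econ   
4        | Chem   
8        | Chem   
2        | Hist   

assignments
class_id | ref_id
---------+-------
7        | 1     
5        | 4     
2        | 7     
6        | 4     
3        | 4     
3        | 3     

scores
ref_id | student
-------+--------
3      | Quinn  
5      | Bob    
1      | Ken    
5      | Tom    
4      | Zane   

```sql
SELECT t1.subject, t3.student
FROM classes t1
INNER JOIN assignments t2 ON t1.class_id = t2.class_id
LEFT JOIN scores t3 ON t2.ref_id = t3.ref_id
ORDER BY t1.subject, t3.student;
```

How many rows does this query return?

Evaluate left to right. First `classes t1 INNER JOIN assignments t2` on class_id: 1 row(s).
Then LEFT JOIN `scores t3` on ref_id: each of those 1 rows is kept; rows whose t2.ref_id has no match in t3 get NULL for t3's columns.
Result: 1 row(s).

1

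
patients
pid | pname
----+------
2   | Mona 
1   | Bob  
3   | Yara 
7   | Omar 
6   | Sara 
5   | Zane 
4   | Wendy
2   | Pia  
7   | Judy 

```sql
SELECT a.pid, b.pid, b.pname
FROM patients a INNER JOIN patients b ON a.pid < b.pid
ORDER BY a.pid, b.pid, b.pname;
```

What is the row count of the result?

34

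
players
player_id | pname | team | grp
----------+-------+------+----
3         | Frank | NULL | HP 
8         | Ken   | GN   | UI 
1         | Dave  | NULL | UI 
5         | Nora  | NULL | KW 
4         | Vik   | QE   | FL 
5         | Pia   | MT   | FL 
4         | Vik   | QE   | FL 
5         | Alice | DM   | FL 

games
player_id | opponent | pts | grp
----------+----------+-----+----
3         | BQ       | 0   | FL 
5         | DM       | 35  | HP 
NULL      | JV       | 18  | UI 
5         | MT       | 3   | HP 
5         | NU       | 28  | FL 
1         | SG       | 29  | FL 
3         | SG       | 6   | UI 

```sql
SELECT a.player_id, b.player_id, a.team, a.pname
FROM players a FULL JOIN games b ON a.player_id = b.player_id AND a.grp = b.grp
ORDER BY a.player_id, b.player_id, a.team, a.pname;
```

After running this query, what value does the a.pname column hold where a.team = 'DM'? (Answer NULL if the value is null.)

Alice

FULL OUTER JOIN keeps every row from both sides; unmatched rows get NULL for the other side's columns.
Matching on a.player_id = b.player_id AND a.grp = b.grp. A NULL in a compared column never satisfies the condition.
- a row (player_id=3, grp=HP): no match → kept, b columns NULL.
- a row (player_id=8, grp=UI): no match → kept, b columns NULL.
- a row (player_id=1, grp=UI): no match → kept, b columns NULL.
- a row (player_id=5, grp=KW): no match → kept, b columns NULL.
- a row (player_id=4, grp=FL): no match → kept, b columns NULL.
- a row (player_id=5, grp=FL): matches 1 b row(s) → 1 output row(s).
- a row (player_id=4, grp=FL): no match → kept, b columns NULL.
- a row (player_id=5, grp=FL): matches 1 b row(s) → 1 output row(s).
- 6 b row(s) had no a match → kept, a columns NULL.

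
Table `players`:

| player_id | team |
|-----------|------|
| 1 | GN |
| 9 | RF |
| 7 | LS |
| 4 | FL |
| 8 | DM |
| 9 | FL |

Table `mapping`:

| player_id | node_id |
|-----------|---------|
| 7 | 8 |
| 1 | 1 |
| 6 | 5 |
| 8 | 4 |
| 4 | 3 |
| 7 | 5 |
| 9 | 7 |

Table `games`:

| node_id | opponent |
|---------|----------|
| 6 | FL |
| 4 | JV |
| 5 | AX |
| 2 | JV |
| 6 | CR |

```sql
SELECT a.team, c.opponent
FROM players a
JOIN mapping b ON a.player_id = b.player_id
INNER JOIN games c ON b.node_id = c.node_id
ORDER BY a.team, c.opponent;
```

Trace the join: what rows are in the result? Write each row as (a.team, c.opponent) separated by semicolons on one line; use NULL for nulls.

(DM, JV); (LS, AX)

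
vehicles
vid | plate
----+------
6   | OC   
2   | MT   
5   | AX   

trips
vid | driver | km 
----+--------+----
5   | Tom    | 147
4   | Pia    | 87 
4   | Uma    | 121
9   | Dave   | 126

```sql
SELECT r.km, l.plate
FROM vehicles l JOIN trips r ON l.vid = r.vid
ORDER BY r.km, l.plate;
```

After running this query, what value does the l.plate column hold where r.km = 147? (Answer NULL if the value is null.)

AX

INNER JOIN keeps only pairs where the ON condition holds.
Matching on l.vid = r.vid.
- l[0] vid=6 → no match; dropped.
- l[1] vid=2 → no match; dropped.
- l[2] vid=5 → 1 match(es) in r → 1 row(s).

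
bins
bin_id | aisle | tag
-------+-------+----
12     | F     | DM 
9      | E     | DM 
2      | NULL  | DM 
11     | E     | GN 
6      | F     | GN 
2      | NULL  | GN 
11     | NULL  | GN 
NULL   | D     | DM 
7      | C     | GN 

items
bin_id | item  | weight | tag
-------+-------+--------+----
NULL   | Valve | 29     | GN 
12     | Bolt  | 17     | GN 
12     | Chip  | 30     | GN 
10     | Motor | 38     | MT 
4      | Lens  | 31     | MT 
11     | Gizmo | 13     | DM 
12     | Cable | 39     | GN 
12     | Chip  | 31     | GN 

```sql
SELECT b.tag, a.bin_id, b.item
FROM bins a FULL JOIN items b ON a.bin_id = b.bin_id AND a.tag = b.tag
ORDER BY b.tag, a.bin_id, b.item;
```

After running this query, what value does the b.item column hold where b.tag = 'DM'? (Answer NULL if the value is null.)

Gizmo

FULL OUTER JOIN keeps every row from both sides; unmatched rows get NULL for the other side's columns.
Matching on a.bin_id = b.bin_id AND a.tag = b.tag. A NULL in a compared column never satisfies the condition.
- a (bin_id=12, tag=DM) has no partner → padded with NULL.
- a (bin_id=9, tag=DM) has no partner → padded with NULL.
- a (bin_id=2, tag=DM) has no partner → padded with NULL.
- a (bin_id=11, tag=GN) has no partner → padded with NULL.
- a (bin_id=6, tag=GN) has no partner → padded with NULL.
- a (bin_id=2, tag=GN) has no partner → padded with NULL.
- a (bin_id=11, tag=GN) has no partner → padded with NULL.
- a (bin_id=NULL, tag=DM) has no partner → padded with NULL.
- a (bin_id=7, tag=GN) has no partner → padded with NULL.
- 8 row(s) from b found no a partner → padded with NULL.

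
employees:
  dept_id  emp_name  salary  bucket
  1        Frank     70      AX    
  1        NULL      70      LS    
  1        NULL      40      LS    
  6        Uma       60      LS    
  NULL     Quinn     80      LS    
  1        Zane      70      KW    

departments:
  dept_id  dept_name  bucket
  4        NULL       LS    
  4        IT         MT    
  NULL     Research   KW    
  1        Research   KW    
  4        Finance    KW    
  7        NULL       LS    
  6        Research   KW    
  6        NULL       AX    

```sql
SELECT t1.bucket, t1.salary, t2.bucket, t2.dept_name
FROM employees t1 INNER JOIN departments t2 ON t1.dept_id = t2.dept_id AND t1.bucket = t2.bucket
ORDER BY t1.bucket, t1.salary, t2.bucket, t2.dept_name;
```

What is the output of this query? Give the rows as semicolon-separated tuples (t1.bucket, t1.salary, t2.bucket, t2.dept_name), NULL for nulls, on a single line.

(KW, 70, KW, Research)

INNER JOIN keeps only pairs where the ON condition holds.
Matching on t1.dept_id = t2.dept_id AND t1.bucket = t2.bucket. A NULL in a compared column never satisfies the condition.
- t1 row (dept_id=1, bucket=AX): no match → dropped.
- t1 row (dept_id=1, bucket=LS): no match → dropped.
- t1 row (dept_id=1, bucket=LS): no match → dropped.
- t1 row (dept_id=6, bucket=LS): no match → dropped.
- t1 row (dept_id=NULL, bucket=LS): no match → dropped.
- t1 row (dept_id=1, bucket=KW): matches 1 t2 row(s) → 1 output row(s).
After projecting and ordering:
t1.bucket | t1.salary | t2.bucket | t2.dept_name
KW | 70 | KW | Research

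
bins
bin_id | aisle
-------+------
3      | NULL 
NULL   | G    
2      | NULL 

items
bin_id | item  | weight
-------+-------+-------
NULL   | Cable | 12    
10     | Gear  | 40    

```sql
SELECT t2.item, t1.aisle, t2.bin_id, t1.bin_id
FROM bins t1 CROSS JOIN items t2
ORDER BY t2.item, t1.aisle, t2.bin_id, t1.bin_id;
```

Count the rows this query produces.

6

CROSS JOIN pairs every row of `bins` with every row of `items`: 3 × 2 = 6 rows.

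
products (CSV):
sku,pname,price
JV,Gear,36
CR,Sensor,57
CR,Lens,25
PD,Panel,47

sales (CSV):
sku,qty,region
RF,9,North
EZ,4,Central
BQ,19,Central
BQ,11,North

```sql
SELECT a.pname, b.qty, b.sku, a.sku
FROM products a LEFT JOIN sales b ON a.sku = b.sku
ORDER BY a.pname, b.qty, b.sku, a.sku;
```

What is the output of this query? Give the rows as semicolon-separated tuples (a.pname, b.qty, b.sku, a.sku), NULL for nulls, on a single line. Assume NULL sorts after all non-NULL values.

LEFT JOIN keeps every row from `products`; unmatched rows get NULL for `sales`'s columns.
Matching on a.sku = b.sku.
- a row (sku=JV): no match → kept, b columns NULL.
- a row (sku=CR): no match → kept, b columns NULL.
- a row (sku=CR): no match → kept, b columns NULL.
- a row (sku=PD): no match → kept, b columns NULL.
After projecting and ordering:
a.pname | b.qty | b.sku | a.sku
Gear | NULL | NULL | JV
Lens | NULL | NULL | CR
Panel | NULL | NULL | PD
Sensor | NULL | NULL | CR

(Gear, NULL, NULL, JV); (Lens, NULL, NULL, CR); (Panel, NULL, NULL, PD); (Sensor, NULL, NULL, CR)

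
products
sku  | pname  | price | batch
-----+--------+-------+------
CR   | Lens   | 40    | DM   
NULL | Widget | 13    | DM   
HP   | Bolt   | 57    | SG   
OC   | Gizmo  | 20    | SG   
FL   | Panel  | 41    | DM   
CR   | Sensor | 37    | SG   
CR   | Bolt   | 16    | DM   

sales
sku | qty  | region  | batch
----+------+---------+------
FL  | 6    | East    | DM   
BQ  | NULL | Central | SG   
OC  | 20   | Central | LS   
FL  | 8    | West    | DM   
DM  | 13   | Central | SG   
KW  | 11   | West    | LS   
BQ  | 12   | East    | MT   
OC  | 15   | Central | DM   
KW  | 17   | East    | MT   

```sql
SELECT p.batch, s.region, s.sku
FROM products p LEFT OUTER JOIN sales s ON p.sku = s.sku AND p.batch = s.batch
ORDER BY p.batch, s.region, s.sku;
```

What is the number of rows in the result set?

8

LEFT JOIN keeps every row from `products`; unmatched rows get NULL for `sales`'s columns.
Matching on p.sku = s.sku AND p.batch = s.batch. A NULL in a compared column never satisfies the condition.
- p row (sku=CR, batch=DM): no match → kept, s columns NULL.
- p row (sku=NULL, batch=DM): no match → kept, s columns NULL.
- p row (sku=HP, batch=SG): no match → kept, s columns NULL.
- p row (sku=OC, batch=SG): no match → kept, s columns NULL.
- p row (sku=FL, batch=DM): matches 2 s row(s) → 2 output row(s).
- p row (sku=CR, batch=SG): no match → kept, s columns NULL.
- p row (sku=CR, batch=DM): no match → kept, s columns NULL.
Total: 2 matched + 6 padded = 8 rows.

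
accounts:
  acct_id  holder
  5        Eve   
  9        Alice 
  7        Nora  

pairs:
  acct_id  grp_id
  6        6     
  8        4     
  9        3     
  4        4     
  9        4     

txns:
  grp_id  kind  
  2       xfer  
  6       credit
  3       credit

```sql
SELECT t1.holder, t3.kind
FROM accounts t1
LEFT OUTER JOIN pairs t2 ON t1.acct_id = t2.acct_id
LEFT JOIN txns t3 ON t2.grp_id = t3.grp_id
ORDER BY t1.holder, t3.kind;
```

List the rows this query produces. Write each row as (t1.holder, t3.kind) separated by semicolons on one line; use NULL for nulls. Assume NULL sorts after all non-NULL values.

(Alice, credit); (Alice, NULL); (Eve, NULL); (Nora, NULL)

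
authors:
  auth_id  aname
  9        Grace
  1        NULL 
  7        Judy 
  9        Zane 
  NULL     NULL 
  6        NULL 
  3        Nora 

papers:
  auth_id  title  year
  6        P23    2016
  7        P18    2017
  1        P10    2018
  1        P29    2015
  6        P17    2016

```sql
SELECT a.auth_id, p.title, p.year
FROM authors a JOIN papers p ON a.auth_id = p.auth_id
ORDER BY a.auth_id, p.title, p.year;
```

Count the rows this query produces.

INNER JOIN keeps only pairs where the ON condition holds.
Matching on a.auth_id = p.auth_id. A NULL in a compared column never satisfies the condition.
- a[0] auth_id=9 → no match; dropped.
- a[1] auth_id=1 → 2 match(es) in p → 2 row(s).
- a[2] auth_id=7 → 1 match(es) in p → 1 row(s).
- a[3] auth_id=9 → no match; dropped.
- a[4] auth_id=NULL → no match; dropped.
- a[5] auth_id=6 → 2 match(es) in p → 2 row(s).
- a[6] auth_id=3 → no match; dropped.
Total: 5 rows.

5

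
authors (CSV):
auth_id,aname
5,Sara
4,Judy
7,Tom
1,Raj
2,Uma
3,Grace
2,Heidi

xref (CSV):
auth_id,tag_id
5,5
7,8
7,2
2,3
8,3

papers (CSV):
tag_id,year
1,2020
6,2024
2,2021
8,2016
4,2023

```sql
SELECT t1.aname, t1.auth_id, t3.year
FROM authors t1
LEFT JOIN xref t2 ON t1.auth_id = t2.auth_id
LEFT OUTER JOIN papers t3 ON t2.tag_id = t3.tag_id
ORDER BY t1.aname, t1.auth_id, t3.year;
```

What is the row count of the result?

8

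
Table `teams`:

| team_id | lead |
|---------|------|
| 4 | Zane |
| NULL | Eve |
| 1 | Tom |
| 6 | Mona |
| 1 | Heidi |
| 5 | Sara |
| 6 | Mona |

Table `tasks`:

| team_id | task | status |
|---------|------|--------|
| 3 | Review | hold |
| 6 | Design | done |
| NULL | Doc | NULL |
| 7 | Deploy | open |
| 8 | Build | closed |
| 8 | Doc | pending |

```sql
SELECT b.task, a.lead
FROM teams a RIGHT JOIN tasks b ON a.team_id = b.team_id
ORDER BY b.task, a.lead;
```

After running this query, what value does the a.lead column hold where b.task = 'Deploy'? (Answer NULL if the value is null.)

RIGHT JOIN keeps every row from `tasks`; unmatched rows get NULL for `teams`'s columns.
Matching on a.team_id = b.team_id. A NULL in a compared column never satisfies the condition.
Matched pairs: 2; unmatched b rows kept: 5.

NULL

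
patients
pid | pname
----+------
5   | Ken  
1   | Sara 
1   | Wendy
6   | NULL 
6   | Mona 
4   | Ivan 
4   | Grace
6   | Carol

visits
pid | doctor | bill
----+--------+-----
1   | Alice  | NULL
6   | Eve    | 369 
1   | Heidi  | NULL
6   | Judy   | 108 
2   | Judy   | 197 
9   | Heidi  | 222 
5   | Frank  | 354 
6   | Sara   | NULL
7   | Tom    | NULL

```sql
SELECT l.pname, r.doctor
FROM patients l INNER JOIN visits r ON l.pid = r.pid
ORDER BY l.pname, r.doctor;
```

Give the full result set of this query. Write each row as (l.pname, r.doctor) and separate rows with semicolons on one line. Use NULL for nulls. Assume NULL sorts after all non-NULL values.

(Carol, Eve); (Carol, Judy); (Carol, Sara); (Ken, Frank); (Mona, Eve); (Mona, Judy); (Mona, Sara); (Sara, Alice); (Sara, Heidi); (Wendy, Alice); (Wendy, Heidi); (NULL, Eve); (NULL, Judy); (NULL, Sara)

INNER JOIN keeps only pairs where the ON condition holds.
Matching on l.pid = r.pid.
- pid=5: 1 matching r row(s), so 1 row(s) emitted.
- pid=1: 2 matching r row(s), so 2 row(s) emitted.
- pid=1: 2 matching r row(s), so 2 row(s) emitted.
- pid=6: 3 matching r row(s), so 3 row(s) emitted.
- pid=6: 3 matching r row(s), so 3 row(s) emitted.
- pid=4: no matching r row, dropped.
- pid=4: no matching r row, dropped.
- pid=6: 3 matching r row(s), so 3 row(s) emitted.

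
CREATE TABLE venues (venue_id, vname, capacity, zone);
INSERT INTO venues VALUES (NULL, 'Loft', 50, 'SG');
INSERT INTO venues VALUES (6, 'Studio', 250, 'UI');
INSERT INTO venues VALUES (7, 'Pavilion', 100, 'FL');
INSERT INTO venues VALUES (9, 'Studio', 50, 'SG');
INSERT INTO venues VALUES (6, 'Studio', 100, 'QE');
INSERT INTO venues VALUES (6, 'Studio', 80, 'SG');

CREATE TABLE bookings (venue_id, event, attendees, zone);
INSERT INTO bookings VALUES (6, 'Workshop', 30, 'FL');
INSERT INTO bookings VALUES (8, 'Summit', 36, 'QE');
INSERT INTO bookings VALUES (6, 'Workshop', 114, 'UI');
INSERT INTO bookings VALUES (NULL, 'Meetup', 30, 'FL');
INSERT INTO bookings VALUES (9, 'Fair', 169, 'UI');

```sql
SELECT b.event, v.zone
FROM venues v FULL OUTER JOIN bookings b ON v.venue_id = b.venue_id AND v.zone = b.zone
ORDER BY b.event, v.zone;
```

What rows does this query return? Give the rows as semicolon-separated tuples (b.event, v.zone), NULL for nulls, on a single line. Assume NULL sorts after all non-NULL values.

(Fair, NULL); (Meetup, NULL); (Summit, NULL); (Workshop, UI); (Workshop, NULL); (NULL, FL); (NULL, QE); (NULL, SG); (NULL, SG); (NULL, SG)

FULL OUTER JOIN keeps every row from both sides; unmatched rows get NULL for the other side's columns.
Matching on v.venue_id = b.venue_id AND v.zone = b.zone. A NULL in a compared column never satisfies the condition.
- v (venue_id=NULL, zone=SG) has no partner → padded with NULL.
- v (venue_id=6, zone=UI) pairs with 1 row(s) of b.
- v (venue_id=7, zone=FL) has no partner → padded with NULL.
- v (venue_id=9, zone=SG) has no partner → padded with NULL.
- v (venue_id=6, zone=QE) has no partner → padded with NULL.
- v (venue_id=6, zone=SG) has no partner → padded with NULL.
- 4 b row(s) had no v match → kept, v columns NULL.
After projecting and ordering:
b.event | v.zone
Fair | NULL
Meetup | NULL
Summit | NULL
Workshop | UI
Workshop | NULL
NULL | FL
NULL | QE
NULL | SG
NULL | SG
NULL | SG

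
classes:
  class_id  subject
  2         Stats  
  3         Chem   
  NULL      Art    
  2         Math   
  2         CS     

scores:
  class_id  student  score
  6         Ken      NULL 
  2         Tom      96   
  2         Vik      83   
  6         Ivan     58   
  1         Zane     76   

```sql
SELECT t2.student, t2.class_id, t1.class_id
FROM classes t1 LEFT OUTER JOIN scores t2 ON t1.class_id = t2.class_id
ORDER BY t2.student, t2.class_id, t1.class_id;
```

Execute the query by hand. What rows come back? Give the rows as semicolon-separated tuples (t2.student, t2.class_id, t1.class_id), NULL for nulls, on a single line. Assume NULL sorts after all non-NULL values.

(Tom, 2, 2); (Tom, 2, 2); (Tom, 2, 2); (Vik, 2, 2); (Vik, 2, 2); (Vik, 2, 2); (NULL, NULL, 3); (NULL, NULL, NULL)

LEFT JOIN keeps every row from `classes`; unmatched rows get NULL for `scores`'s columns.
Matching on t1.class_id = t2.class_id. A NULL in a compared column never satisfies the condition.
- t1[0] class_id=2 → 2 match(es) in t2 → 2 row(s).
- t1[1] class_id=3 → no match; kept with NULLs on the t2 side.
- t1[2] class_id=NULL → no match; kept with NULLs on the t2 side.
- t1[3] class_id=2 → 2 match(es) in t2 → 2 row(s).
- t1[4] class_id=2 → 2 match(es) in t2 → 2 row(s).
After projecting and ordering:
t2.student | t2.class_id | t1.class_id
Tom | 2 | 2
Tom | 2 | 2
Tom | 2 | 2
Vik | 2 | 2
Vik | 2 | 2
Vik | 2 | 2
NULL | NULL | 3
NULL | NULL | NULL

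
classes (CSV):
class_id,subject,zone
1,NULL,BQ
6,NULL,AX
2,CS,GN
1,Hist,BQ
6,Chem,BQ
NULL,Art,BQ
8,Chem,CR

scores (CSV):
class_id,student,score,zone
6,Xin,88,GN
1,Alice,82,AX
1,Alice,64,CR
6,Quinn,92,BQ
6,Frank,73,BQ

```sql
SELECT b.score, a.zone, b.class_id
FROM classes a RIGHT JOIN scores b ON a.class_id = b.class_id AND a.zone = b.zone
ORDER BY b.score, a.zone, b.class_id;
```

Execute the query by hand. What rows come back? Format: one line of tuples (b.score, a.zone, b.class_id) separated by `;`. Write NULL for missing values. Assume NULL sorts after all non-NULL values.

RIGHT JOIN keeps every row from `scores`; unmatched rows get NULL for `classes`'s columns.
Matching on a.class_id = b.class_id AND a.zone = b.zone. A NULL in a compared column never satisfies the condition.
- a (class_id=1, zone=BQ) has no partner in b.
- a (class_id=6, zone=AX) has no partner in b.
- a (class_id=2, zone=GN) has no partner in b.
- a (class_id=1, zone=BQ) has no partner in b.
- a (class_id=6, zone=BQ) pairs with 2 row(s) of b.
- a (class_id=NULL, zone=BQ) has no partner in b.
- a (class_id=8, zone=CR) has no partner in b.
- 3 b row(s) had no a match → kept, a columns NULL.
After projecting and ordering:
b.score | a.zone | b.class_id
64 | NULL | 1
73 | BQ | 6
82 | NULL | 1
88 | NULL | 6
92 | BQ | 6

(64, NULL, 1); (73, BQ, 6); (82, NULL, 1); (88, NULL, 6); (92, BQ, 6)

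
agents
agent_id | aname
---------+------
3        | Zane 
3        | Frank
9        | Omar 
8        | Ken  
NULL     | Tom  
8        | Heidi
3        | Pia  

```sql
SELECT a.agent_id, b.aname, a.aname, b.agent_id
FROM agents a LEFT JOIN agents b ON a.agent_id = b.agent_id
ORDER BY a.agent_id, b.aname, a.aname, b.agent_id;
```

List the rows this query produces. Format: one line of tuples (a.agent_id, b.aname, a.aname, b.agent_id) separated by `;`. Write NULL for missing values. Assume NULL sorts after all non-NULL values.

LEFT JOIN keeps every row from `agents a`; unmatched rows get NULL for `agents b`'s columns.
Matching on a.agent_id = b.agent_id. A NULL in a compared column never satisfies the condition.
Matched pairs: 14; unmatched a rows kept: 1.

(3, Frank, Frank, 3); (3, Frank, Pia, 3); (3, Frank, Zane, 3); (3, Pia, Frank, 3); (3, Pia, Pia, 3); (3, Pia, Zane, 3); (3, Zane, Frank, 3); (3, Zane, Pia, 3); (3, Zane, Zane, 3); (8, Heidi, Heidi, 8); (8, Heidi, Ken, 8); (8, Ken, Heidi, 8); (8, Ken, Ken, 8); (9, Omar, Omar, 9); (NULL, NULL, Tom, NULL)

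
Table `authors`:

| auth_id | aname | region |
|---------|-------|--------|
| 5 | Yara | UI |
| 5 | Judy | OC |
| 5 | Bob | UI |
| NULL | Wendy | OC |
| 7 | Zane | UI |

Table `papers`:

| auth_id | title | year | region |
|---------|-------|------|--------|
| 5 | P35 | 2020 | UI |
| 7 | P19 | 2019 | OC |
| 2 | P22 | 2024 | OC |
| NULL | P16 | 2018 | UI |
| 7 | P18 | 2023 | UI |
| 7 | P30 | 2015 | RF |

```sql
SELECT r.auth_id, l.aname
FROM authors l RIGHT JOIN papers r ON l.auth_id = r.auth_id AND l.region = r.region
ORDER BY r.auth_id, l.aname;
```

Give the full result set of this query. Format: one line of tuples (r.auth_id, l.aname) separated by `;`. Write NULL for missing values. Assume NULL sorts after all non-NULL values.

RIGHT JOIN keeps every row from `papers`; unmatched rows get NULL for `authors`'s columns.
Matching on l.auth_id = r.auth_id AND l.region = r.region. A NULL in a compared column never satisfies the condition.
Matched pairs: 3; unmatched r rows kept: 4.

(2, NULL); (5, Bob); (5, Yara); (7, Zane); (7, NULL); (7, NULL); (NULL, NULL)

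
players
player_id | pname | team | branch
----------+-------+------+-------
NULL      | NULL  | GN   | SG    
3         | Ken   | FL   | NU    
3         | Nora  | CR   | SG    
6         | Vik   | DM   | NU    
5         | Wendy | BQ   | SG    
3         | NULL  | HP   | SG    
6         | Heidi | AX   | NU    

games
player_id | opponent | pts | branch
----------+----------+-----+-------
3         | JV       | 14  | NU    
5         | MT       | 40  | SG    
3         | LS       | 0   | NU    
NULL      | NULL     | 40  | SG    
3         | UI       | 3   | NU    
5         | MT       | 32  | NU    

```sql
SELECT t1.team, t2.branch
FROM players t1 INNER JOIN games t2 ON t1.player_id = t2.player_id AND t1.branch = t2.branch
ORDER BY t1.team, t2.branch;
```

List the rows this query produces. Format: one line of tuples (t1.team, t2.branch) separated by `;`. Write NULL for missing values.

(BQ, SG); (FL, NU); (FL, NU); (FL, NU)

INNER JOIN keeps only pairs where the ON condition holds.
Matching on t1.player_id = t2.player_id AND t1.branch = t2.branch. A NULL in a compared column never satisfies the condition.
- t1 (player_id=NULL, branch=SG) has no partner → excluded.
- t1 (player_id=3, branch=NU) pairs with 3 row(s) of t2.
- t1 (player_id=3, branch=SG) has no partner → excluded.
- t1 (player_id=6, branch=NU) has no partner → excluded.
- t1 (player_id=5, branch=SG) pairs with 1 row(s) of t2.
- t1 (player_id=3, branch=SG) has no partner → excluded.
- t1 (player_id=6, branch=NU) has no partner → excluded.
After projecting and ordering:
t1.team | t2.branch
BQ | SG
FL | NU
FL | NU
FL | NU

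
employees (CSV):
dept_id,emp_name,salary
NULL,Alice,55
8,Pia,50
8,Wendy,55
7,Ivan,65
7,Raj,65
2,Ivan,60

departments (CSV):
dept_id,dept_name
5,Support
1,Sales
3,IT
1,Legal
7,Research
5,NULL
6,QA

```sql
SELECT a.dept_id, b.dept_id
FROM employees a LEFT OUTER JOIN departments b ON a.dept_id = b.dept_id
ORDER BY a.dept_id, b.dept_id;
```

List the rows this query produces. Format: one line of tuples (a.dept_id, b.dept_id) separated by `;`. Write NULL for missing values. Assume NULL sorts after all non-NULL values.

(2, NULL); (7, 7); (7, 7); (8, NULL); (8, NULL); (NULL, NULL)

LEFT JOIN keeps every row from `employees`; unmatched rows get NULL for `departments`'s columns.
Matching on a.dept_id = b.dept_id. A NULL in a compared column never satisfies the condition.
- a[0] dept_id=NULL → no match; kept with NULLs on the b side.
- a[1] dept_id=8 → no match; kept with NULLs on the b side.
- a[2] dept_id=8 → no match; kept with NULLs on the b side.
- a[3] dept_id=7 → 1 match(es) in b → 1 row(s).
- a[4] dept_id=7 → 1 match(es) in b → 1 row(s).
- a[5] dept_id=2 → no match; kept with NULLs on the b side.
After projecting and ordering:
a.dept_id | b.dept_id
2 | NULL
7 | 7
7 | 7
8 | NULL
8 | NULL
NULL | NULL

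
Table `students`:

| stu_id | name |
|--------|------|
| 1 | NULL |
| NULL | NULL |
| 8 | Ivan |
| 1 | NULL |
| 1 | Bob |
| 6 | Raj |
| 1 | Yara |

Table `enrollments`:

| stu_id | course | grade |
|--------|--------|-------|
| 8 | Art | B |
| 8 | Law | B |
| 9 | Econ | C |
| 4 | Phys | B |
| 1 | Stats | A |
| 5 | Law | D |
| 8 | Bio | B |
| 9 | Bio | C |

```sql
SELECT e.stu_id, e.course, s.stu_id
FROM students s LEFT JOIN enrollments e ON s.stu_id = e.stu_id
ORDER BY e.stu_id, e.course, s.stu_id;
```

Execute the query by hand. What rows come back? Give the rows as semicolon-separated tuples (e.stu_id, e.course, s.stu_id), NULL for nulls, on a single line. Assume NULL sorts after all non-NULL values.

(1, Stats, 1); (1, Stats, 1); (1, Stats, 1); (1, Stats, 1); (8, Art, 8); (8, Bio, 8); (8, Law, 8); (NULL, NULL, 6); (NULL, NULL, NULL)

LEFT JOIN keeps every row from `students`; unmatched rows get NULL for `enrollments`'s columns.
Matching on s.stu_id = e.stu_id. A NULL in a compared column never satisfies the condition.
- s[0] stu_id=1 → 1 match(es) in e → 1 row(s).
- s[1] stu_id=NULL → no match; kept with NULLs on the e side.
- s[2] stu_id=8 → 3 match(es) in e → 3 row(s).
- s[3] stu_id=1 → 1 match(es) in e → 1 row(s).
- s[4] stu_id=1 → 1 match(es) in e → 1 row(s).
- s[5] stu_id=6 → no match; kept with NULLs on the e side.
- s[6] stu_id=1 → 1 match(es) in e → 1 row(s).
After projecting and ordering:
e.stu_id | e.course | s.stu_id
1 | Stats | 1
1 | Stats | 1
1 | Stats | 1
1 | Stats | 1
8 | Art | 8
8 | Bio | 8
8 | Law | 8
NULL | NULL | 6
NULL | NULL | NULL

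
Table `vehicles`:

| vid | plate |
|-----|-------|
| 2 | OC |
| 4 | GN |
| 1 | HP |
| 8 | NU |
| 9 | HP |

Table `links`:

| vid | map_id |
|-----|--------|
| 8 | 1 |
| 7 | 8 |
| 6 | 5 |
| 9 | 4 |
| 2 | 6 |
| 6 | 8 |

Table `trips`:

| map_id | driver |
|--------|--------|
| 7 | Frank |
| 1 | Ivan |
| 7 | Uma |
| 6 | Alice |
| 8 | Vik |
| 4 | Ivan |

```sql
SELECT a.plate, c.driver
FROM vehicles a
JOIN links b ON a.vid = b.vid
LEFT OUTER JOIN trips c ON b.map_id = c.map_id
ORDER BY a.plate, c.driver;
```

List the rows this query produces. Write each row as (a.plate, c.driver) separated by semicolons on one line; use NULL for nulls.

Joins associate left-to-right: vehicles INNER JOIN links on vid gives 3 intermediate row(s).
Then LEFT JOIN `trips c` on map_id: each of those 3 rows is kept; rows whose b.map_id has no match in c get NULL for c's columns.

(HP, Ivan); (NU, Ivan); (OC, Alice)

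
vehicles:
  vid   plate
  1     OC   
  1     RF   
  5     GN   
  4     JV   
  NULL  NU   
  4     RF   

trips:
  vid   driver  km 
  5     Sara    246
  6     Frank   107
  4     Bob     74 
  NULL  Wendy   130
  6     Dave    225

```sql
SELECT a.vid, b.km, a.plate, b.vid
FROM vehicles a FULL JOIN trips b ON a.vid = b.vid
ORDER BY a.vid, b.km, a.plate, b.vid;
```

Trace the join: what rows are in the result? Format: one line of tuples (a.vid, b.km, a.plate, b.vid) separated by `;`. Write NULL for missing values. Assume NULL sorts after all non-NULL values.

(1, NULL, OC, NULL); (1, NULL, RF, NULL); (4, 74, JV, 4); (4, 74, RF, 4); (5, 246, GN, 5); (NULL, 107, NULL, 6); (NULL, 130, NULL, NULL); (NULL, 225, NULL, 6); (NULL, NULL, NU, NULL)

FULL OUTER JOIN keeps every row from both sides; unmatched rows get NULL for the other side's columns.
Matching on a.vid = b.vid. A NULL in a compared column never satisfies the condition.
- a (vid=1) has no partner → padded with NULL.
- a (vid=1) has no partner → padded with NULL.
- a (vid=5) pairs with 1 row(s) of b.
- a (vid=4) pairs with 1 row(s) of b.
- a (vid=NULL) has no partner → padded with NULL.
- a (vid=4) pairs with 1 row(s) of b.
- 3 b row(s) had no a match → kept, a columns NULL.
After projecting and ordering:
a.vid | b.km | a.plate | b.vid
1 | NULL | OC | NULL
1 | NULL | RF | NULL
4 | 74 | JV | 4
4 | 74 | RF | 4
5 | 246 | GN | 5
NULL | 107 | NULL | 6
NULL | 130 | NULL | NULL
NULL | 225 | NULL | 6
NULL | NULL | NU | NULL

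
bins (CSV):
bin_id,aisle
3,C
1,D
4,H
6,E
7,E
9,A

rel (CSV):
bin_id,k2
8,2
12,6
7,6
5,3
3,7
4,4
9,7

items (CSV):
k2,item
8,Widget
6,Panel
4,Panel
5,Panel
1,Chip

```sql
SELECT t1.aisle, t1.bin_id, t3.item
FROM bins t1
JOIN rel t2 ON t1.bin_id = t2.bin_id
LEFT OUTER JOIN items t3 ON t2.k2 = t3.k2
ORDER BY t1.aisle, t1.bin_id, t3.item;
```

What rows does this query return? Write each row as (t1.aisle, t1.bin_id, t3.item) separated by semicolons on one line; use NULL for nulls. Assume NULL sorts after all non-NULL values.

(A, 9, NULL); (C, 3, NULL); (E, 7, Panel); (H, 4, Panel)

Evaluate left to right. First `bins t1 INNER JOIN rel t2` on bin_id: 4 row(s).
Then LEFT JOIN `items t3` on k2: each of those 4 rows is kept; rows whose t2.k2 has no match in t3 get NULL for t3's columns.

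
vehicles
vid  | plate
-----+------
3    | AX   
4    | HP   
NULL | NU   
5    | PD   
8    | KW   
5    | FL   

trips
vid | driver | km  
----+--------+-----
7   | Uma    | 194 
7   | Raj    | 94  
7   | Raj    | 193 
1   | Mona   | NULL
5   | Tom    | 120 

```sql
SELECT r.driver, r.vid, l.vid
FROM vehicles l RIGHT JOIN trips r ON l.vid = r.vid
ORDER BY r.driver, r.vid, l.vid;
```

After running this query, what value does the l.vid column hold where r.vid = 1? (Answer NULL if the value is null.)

NULL

RIGHT JOIN keeps every row from `trips`; unmatched rows get NULL for `vehicles`'s columns.
Matching on l.vid = r.vid. A NULL in a compared column never satisfies the condition.
- vid=3: no matching r row.
- vid=4: no matching r row.
- vid=NULL: no matching r row.
- vid=5: 1 matching r row(s), so 1 row(s) emitted.
- vid=8: no matching r row.
- vid=5: 1 matching r row(s), so 1 row(s) emitted.
- 4 row(s) from r found no l partner → padded with NULL.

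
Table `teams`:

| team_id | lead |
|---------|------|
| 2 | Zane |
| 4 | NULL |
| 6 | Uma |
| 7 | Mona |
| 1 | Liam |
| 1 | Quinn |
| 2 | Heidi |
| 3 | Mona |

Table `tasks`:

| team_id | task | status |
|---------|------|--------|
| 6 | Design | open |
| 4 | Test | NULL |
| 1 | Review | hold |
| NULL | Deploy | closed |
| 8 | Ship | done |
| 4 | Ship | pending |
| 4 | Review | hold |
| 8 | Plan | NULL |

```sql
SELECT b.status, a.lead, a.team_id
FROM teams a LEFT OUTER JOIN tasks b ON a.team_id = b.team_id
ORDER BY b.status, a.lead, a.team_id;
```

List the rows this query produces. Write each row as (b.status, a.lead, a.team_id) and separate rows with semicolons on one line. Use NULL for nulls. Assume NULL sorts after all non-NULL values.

(hold, Liam, 1); (hold, Quinn, 1); (hold, NULL, 4); (open, Uma, 6); (pending, NULL, 4); (NULL, Heidi, 2); (NULL, Mona, 3); (NULL, Mona, 7); (NULL, Zane, 2); (NULL, NULL, 4)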